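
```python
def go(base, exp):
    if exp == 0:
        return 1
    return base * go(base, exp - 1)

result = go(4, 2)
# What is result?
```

go(4, 2) = 4 * 4 = 16

Answer: 16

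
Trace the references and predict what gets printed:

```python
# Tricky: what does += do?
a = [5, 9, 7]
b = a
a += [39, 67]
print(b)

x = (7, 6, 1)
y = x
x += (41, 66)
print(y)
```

Key concept: += behavior differs for mutable vs immutable.
Step by step:
`a = [5, 9, 7]` → a = [5, 9, 7]
`b = a` → b = [5, 9, 7] (same object as a)
`a += [39, 67]` → a = [5, 9, 7, 39, 67] (same object as b); b = [5, 9, 7, 39, 67] (same object as a)
`print(b)` → prints [5, 9, 7, 39, 67]
`x = (7, 6, 1)` → x = (7, 6, 1)
`y = x` → y = (7, 6, 1)
`x += (41, 66)` → x = (7, 6, 1, 41, 66)
`print(y)` → prints (7, 6, 1)

Answer:
[5, 9, 7, 39, 67]
(7, 6, 1)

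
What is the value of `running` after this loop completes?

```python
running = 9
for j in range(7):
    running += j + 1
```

Start at 9, add 1 to 7 = 37
`running` takes the values: 9 → 10 → 12 → 15 → 19 → 24 → 30 → 37

Answer: 37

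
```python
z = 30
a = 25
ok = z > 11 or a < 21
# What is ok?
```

Trace:
`z = 30` → z = 30
`a = 25` → a = 25
`ok = z > 11 or a < 21` → ok = True
So ok = True

Answer: True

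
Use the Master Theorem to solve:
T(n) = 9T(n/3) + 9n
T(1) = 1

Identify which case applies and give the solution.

a=9, b=3, f(n)=9n. log_3(9) = 2. Since c=1 < 2, Case 1 applies: T(n) = Θ(n^log_b(a)) = O(n^2).

Answer: O(n^2) - Case 1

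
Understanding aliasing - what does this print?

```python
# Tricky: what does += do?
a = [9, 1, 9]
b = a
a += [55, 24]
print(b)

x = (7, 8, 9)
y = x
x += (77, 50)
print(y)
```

Key concept: += behavior differs for mutable vs immutable.
Step by step:
`a = [9, 1, 9]` → a = [9, 1, 9]
`b = a` → b = [9, 1, 9] (same object as a)
`a += [55, 24]` → a = [9, 1, 9, 55, 24] (same object as b); b = [9, 1, 9, 55, 24] (same object as a)
`print(b)` → prints [9, 1, 9, 55, 24]
`x = (7, 8, 9)` → x = (7, 8, 9)
`y = x` → y = (7, 8, 9)
`x += (77, 50)` → x = (7, 8, 9, 77, 50)
`print(y)` → prints (7, 8, 9)

Answer:
[9, 1, 9, 55, 24]
(7, 8, 9)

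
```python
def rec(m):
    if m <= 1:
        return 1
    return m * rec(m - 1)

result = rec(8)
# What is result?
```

rec(8) = 8 * 7 * 6 * 5 * 4 * 3 * 2 * 1 = 40320

Answer: 40320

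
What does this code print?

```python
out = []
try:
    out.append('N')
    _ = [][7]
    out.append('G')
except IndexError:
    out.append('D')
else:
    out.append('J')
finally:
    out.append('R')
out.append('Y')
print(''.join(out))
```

Execution trace: 'N' (try body) → 'D' (except IndexError) → 'R' (finally) → 'Y' (after the try/except). Output: NDRY

Answer: NDRY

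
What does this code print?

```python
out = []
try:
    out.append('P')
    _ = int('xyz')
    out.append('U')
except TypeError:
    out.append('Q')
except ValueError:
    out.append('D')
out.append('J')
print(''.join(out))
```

Execution trace: 'P' (try body) → 'D' (except ValueError) → 'J' (after the try/except). Output: PDJ

Answer: PDJ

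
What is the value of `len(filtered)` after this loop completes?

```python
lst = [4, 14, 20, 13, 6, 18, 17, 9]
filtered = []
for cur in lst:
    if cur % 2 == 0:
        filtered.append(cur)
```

Count even numbers in [4, 14, 20, 13, 6, 18, 17, 9]
`filtered` takes the values: [] → [4] → [4, 14] → [4, 14, 20] → [4, 14, 20, 6] → [4, 14, 20, 6, 18]
So `len(filtered)` = 5

Answer: 5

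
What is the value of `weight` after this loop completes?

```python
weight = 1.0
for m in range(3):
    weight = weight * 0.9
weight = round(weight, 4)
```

Exponential decay: 1.0 * 0.9^3
`weight` takes the values: 1.0 → 0.9 → 0.81 → 0.729

Answer: 0.729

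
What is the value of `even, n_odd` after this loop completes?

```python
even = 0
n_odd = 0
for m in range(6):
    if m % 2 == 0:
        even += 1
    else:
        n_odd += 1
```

Count evens and odds in range(6)
`even, n_odd` takes the values: (0, 0) → (1, 0) → (1, 1) → (2, 1) → (2, 2) → (3, 2) → (3, 3)

Answer: 3, 3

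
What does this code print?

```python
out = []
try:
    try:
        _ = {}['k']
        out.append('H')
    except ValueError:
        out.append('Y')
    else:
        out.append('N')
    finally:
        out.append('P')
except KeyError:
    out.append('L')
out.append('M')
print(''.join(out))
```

Execution trace: 'P' (finally) → 'L' (outer except KeyError) → 'M' (after the try/except). Output: PLM

Answer: PLM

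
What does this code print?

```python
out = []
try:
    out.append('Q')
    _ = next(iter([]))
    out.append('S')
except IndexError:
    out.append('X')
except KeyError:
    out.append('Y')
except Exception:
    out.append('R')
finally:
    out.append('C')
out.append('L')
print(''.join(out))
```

Execution trace: 'Q' (try body) → 'R' (except Exception) → 'C' (finally) → 'L' (after the try/except). Output: QRCL

Answer: QRCL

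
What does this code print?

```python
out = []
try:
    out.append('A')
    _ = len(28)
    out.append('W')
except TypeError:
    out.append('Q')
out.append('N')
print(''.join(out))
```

Execution trace: 'A' (try body) → 'Q' (except TypeError) → 'N' (after the try/except). Output: AQN

Answer: AQN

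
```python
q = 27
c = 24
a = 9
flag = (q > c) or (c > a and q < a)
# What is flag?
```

Trace:
`q = 27` → q = 27
`c = 24` → c = 24
`a = 9` → a = 9
`flag = (q > c) or (c > a and q < a)` → flag = True
So flag = True

Answer: True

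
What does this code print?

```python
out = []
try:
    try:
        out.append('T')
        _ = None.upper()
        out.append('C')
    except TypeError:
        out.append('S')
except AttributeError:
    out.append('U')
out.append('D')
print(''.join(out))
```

Execution trace: 'T' (try body) → 'U' (outer except AttributeError) → 'D' (after the try/except). Output: TUD

Answer: TUD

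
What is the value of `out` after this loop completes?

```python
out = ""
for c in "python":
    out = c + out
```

Reverse 'python'
`out` takes the values: "" → "p" → "yp" → "typ" → "htyp" → "ohtyp" → "nohtyp"

Answer: "nohtyp"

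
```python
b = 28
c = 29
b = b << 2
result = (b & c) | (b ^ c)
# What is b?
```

Trace:
`b = 28` → b = 28
`c = 29` → c = 29
`b = b << 2` → b = 112
`result = (b & c) | (b ^ c)` → result = 125
So b = 112

Answer: 112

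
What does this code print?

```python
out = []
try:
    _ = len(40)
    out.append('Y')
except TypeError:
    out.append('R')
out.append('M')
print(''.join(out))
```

Execution trace: 'R' (except TypeError) → 'M' (after the try/except). Output: RM

Answer: RM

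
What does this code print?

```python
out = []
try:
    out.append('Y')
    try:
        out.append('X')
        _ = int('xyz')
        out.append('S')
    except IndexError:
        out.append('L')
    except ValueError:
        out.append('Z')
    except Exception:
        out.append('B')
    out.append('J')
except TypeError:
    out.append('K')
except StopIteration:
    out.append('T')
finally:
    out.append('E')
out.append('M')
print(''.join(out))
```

Execution trace: 'Y' (try body) → 'X' (inner try body) → 'Z' (inner except ValueError) → 'J' (try body, no exception) → 'E' (finally) → 'M' (after the try/except). Output: YXZJEM

Answer: YXZJEM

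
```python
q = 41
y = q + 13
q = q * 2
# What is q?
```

Trace:
`q = 41` → q = 41
`y = q + 13` → y = 54
`q = q * 2` → q = 82
So q = 82

Answer: 82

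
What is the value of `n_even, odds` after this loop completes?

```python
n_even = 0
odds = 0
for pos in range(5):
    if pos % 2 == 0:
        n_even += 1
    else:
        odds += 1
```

Count evens and odds in range(5)
`n_even, odds` takes the values: (0, 0) → (1, 0) → (1, 1) → (2, 1) → (2, 2) → (3, 2)

Answer: 3, 2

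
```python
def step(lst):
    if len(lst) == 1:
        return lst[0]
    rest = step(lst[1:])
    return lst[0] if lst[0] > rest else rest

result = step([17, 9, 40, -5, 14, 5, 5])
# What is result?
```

Recursive max over [17, 9, 40, -5, 14, 5, 5] = 40

Answer: 40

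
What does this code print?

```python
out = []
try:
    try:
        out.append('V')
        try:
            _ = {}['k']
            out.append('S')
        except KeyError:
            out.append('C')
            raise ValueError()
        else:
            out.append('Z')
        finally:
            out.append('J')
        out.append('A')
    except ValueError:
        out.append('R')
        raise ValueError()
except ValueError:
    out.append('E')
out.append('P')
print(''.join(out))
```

Execution trace: 'V' (try body) → 'C' (inner except KeyError) → 'J' (inner finally) → 'R' (except ValueError) → 'E' (outer except ValueError) → 'P' (after the try/except). Output: VCJREP

Answer: VCJREP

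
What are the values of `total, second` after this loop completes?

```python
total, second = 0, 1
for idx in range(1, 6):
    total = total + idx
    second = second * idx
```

Sum and factorial of 1 to 5
`total, second` takes the values: (0, 1) → (1, 1) → (3, 1) → (3, 2) → (6, 2) → (6, 6) → (10, 6) → (10, 24) → (15, 24) → (15, 120)

Answer: 15, 120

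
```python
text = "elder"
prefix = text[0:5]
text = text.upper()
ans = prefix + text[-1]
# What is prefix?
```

Trace:
`text = "elder"` → text = 'elder'
`prefix = text[0:5]` → prefix = 'elder'
`text = text.upper()` → text = 'ELDER'
`ans = prefix + text[-1]` → ans = 'elderR'
So prefix = 'elder'

Answer: 'elder'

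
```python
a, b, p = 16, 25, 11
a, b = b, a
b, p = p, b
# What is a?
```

Trace:
`a, b, p = 16, 25, 11` → a = 16; b = 25; p = 11
`a, b = b, a` → a = 25; b = 16
`b, p = p, b` → b = 11; p = 16
So a = 25

Answer: 25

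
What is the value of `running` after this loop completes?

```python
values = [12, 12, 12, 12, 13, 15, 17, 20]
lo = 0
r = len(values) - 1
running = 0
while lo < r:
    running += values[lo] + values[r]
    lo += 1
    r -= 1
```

Sum of pairs from ends
`running` takes the values: 0 → 32 → 61 → 88 → 113

Answer: 113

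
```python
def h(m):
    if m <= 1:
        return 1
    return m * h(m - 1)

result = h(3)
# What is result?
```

h(3) = 3 * 2 * 1 = 6

Answer: 6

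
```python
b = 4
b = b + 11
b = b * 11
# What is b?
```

Trace:
`b = 4` → b = 4
`b = b + 11` → b = 15
`b = b * 11` → b = 165
So b = 165

Answer: 165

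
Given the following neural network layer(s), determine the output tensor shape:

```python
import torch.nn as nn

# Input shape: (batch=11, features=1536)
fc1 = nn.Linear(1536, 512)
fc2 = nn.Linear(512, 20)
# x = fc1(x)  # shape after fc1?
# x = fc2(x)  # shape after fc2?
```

Input: (11, 1536) -> after fc1: (11, 512) -> Output: (11, 20)

Answer: (11, 20)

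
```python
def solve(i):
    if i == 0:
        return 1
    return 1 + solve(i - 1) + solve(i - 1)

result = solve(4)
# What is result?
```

solve(i) = 1 + 2·solve(i-1), solve(0)=1. Closed form: (1+1)·2^4 - 1 = 31.

Answer: 31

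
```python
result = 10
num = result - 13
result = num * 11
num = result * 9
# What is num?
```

Trace:
`result = 10` → result = 10
`num = result - 13` → num = -3
`result = num * 11` → result = -33
`num = result * 9` → num = -297
So num = -297

Answer: -297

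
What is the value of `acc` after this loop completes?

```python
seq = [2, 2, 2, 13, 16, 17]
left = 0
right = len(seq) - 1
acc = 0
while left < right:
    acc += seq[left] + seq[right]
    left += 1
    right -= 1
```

Sum of pairs from ends
`acc` takes the values: 0 → 19 → 37 → 52

Answer: 52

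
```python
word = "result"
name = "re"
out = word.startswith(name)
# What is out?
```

Trace:
`word = "result"` → word = 'result'
`name = "re"` → name = 're'
`out = word.startswith(name)` → out = True
So out = True

Answer: True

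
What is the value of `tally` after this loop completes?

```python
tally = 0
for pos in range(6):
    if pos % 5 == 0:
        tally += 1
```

Count numbers divisible by 5 in range(6)
`tally` takes the values: 0 → 1 → 2

Answer: 2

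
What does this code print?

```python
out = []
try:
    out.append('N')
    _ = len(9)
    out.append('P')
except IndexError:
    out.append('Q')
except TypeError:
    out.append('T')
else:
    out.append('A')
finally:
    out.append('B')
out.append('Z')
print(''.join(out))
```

Execution trace: 'N' (try body) → 'T' (except TypeError) → 'B' (finally) → 'Z' (after the try/except). Output: NTBZ

Answer: NTBZ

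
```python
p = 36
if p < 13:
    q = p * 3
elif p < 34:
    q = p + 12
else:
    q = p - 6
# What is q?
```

Trace:
`p = 36` → p = 36
`if p < 13: ...` → p < 13 is False, p < 34 is False, take else branch → q = 30
So q = 30

Answer: 30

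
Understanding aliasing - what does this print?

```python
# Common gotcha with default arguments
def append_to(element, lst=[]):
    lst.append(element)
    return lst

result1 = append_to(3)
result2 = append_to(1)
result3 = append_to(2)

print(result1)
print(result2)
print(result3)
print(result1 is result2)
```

Key concept: mutable default argument gotcha.
Step by step:
`result1 = append_to(3)` → result1 = [3]
`result2 = append_to(1)` → result1 = [3, 1] (same object as result2); result2 = [3, 1] (same object as result1)
`result3 = append_to(2)` → result1 = [3, 1, 2] (same object as result2, result3); result2 = [3, 1, 2] (same object as result1, result3); result3 = [3, 1, 2] (same object as result1, result2)
`print(result1)` → prints [3, 1, 2]
`print(result2)` → prints [3, 1, 2]
`print(result3)` → prints [3, 1, 2]
`print(result1 is result2)` → prints True

Answer:
[3, 1, 2]
[3, 1, 2]
[3, 1, 2]
True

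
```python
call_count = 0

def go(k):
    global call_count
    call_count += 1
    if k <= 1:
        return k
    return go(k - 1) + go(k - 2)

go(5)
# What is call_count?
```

Calls(k) = 1 + Calls(k-1) + Calls(k-2); Calls(0)=Calls(1)=1. For k=5 this gives 15.

Answer: 15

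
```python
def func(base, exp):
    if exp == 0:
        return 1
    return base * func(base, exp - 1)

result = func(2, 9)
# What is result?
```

func(2, 9) = 2 * 2 * 2 * 2 * 2 * 2 * 2 * 2 * 2 = 512

Answer: 512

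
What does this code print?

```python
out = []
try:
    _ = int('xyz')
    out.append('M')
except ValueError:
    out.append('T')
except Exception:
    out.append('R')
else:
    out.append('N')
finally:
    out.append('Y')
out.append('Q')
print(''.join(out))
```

Execution trace: 'T' (except ValueError) → 'Y' (finally) → 'Q' (after the try/except). Output: TYQ

Answer: TYQ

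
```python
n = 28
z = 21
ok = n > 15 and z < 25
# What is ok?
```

Trace:
`n = 28` → n = 28
`z = 21` → z = 21
`ok = n > 15 and z < 25` → ok = True
So ok = True

Answer: True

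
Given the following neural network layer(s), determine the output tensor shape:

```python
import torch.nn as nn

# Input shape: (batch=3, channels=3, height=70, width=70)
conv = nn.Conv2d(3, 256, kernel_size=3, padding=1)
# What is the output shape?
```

Input: (3, 3, 70, 70) -> Output: (3, 256, 70, 70)

Answer: (3, 256, 70, 70)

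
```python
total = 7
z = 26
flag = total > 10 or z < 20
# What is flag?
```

Trace:
`total = 7` → total = 7
`z = 26` → z = 26
`flag = total > 10 or z < 20` → flag = False
So flag = False

Answer: False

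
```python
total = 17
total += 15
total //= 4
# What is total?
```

Trace:
`total = 17` → total = 17
`total += 15` → total = 32
`total //= 4` → total = 8
So total = 8

Answer: 8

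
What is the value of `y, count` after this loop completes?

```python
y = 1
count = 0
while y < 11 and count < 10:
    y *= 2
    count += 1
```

Double until >= 11 or 10 iterations
`y, count` takes the values: (1, 0) → (2, 0) → (2, 1) → (4, 1) → (4, 2) → (8, 2) → (8, 3) → (16, 3) → (16, 4)

Answer: 16, 4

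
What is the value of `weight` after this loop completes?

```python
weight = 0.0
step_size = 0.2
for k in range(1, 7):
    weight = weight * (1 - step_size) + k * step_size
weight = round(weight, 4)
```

Moving average with lr=0.2
`weight` takes the values: 0.0 → 0.2 → 0.56 → 1.048 → 1.6384 → 2.31072 → 3.048576 → 3.0486

Answer: 3.0486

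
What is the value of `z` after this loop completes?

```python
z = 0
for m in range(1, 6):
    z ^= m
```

XOR of 1 to 5
`z` takes the values: 0 → 1 → 3 → 0 → 4 → 1

Answer: 1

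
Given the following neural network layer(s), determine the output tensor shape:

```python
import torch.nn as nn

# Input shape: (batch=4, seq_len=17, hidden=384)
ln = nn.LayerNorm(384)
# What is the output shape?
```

Input: (4, 17, 384) -> Output: (4, 17, 384)

Answer: (4, 17, 384)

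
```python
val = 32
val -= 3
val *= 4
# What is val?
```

Trace:
`val = 32` → val = 32
`val -= 3` → val = 29
`val *= 4` → val = 116
So val = 116

Answer: 116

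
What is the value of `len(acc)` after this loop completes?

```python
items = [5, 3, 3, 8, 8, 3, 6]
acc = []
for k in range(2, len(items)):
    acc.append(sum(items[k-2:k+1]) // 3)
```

Number of 3-element averages
`acc` takes the values: [] → [3] → [3, 4] → [3, 4, 6] → [3, 4, 6, 6] → [3, 4, 6, 6, 5]
So `len(acc)` = 5

Answer: 5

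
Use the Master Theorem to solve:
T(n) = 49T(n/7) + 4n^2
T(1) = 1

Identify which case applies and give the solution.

a=49, b=7, f(n)=4n^2. log_7(49) = 2. Since c=2 = 2, Case 2 applies: T(n) = Θ(n^log_b(a) · log n) = O(n^2 log n).

Answer: O(n^2 log n) - Case 2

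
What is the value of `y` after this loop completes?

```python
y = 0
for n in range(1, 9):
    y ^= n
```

XOR of 1 to 8
`y` takes the values: 0 → 1 → 3 → 0 → 4 → 1 → 7 → 0 → 8

Answer: 8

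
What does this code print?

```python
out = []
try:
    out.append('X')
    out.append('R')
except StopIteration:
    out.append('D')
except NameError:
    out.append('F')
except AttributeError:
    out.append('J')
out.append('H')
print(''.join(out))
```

Execution trace: 'X' (try body) → 'R' (try body, no exception) → 'H' (after the try/except). Output: XRH

Answer: XRH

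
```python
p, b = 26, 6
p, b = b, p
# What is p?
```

Trace:
`p, b = 26, 6` → p = 26; b = 6
`p, b = b, p` → p = 6; b = 26
So p = 6

Answer: 6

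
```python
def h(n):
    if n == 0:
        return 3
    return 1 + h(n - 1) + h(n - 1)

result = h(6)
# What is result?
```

h(n) = 1 + 2·h(n-1), h(0)=3. Closed form: (3+1)·2^6 - 1 = 255.

Answer: 255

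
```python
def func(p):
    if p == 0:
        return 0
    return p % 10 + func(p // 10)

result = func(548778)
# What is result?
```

Sum of digits of 548778: 8 + 7 + 7 + 8 + 4 + 5 = 39

Answer: 39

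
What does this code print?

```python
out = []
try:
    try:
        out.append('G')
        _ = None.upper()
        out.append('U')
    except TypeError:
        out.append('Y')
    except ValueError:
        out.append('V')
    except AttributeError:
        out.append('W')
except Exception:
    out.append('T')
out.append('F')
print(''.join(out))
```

Execution trace: 'G' (inner try body) → 'W' (inner except AttributeError) → 'F' (after the try/except). Output: GWF

Answer: GWF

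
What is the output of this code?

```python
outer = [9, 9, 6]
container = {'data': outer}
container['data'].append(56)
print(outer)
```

Key concept: dict holds reference to list.
Step by step:
`outer = [9, 9, 6]` → outer = [9, 9, 6]
`container = {'data': outer}` → container = {'data': [9, 9, 6]}
`container['data'].append(56)` → outer = [9, 9, 6, 56]; container = {'data': [9, 9, 6, 56]}
`print(outer)` → prints [9, 9, 6, 56]

Answer: [9, 9, 6, 56]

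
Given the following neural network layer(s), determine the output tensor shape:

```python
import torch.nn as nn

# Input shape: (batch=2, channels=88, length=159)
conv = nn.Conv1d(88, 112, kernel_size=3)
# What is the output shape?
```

Input: (2, 88, 159) -> Output: (2, 112, 157)

Answer: (2, 112, 157)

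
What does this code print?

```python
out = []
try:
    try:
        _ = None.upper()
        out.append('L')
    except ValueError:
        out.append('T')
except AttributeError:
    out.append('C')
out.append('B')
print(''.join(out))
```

Execution trace: 'C' (outer except AttributeError) → 'B' (after the try/except). Output: CB

Answer: CB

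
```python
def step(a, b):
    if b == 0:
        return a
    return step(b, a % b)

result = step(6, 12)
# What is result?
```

step(6, 12) -> step(12, 6) -> step(6, 0) -> 6

Answer: 6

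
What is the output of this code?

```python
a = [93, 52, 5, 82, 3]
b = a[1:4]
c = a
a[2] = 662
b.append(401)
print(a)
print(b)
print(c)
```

Key concept: slice vs alias.
Step by step:
`a = [93, 52, 5, 82, 3]` → a = [93, 52, 5, 82, 3]
`b = a[1:4]` → b = [52, 5, 82]
`c = a` → c = [93, 52, 5, 82, 3] (same object as a)
`a[2] = 662` → a = [93, 52, 662, 82, 3] (same object as c); c = [93, 52, 662, 82, 3] (same object as a)
`b.append(401)` → b = [52, 5, 82, 401]
`print(a)` → prints [93, 52, 662, 82, 3]
`print(b)` → prints [52, 5, 82, 401]
`print(c)` → prints [93, 52, 662, 82, 3]

Answer:
[93, 52, 662, 82, 3]
[52, 5, 82, 401]
[93, 52, 662, 82, 3]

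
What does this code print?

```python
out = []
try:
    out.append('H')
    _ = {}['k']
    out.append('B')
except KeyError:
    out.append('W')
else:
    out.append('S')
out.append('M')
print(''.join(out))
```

Execution trace: 'H' (try body) → 'W' (except KeyError) → 'M' (after the try/except). Output: HWM

Answer: HWM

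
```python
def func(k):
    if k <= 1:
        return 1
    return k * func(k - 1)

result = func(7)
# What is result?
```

func(7) = 7 * 6 * 5 * 4 * 3 * 2 * 1 = 5040

Answer: 5040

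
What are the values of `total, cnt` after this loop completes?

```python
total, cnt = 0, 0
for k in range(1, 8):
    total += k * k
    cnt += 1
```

Sum of squares and count
`total, cnt` takes the values: (0, 0) → (1, 0) → (1, 1) → (5, 1) → (5, 2) → (14, 2) → (14, 3) → (30, 3) → (30, 4) → (55, 4) → (55, 5) → (91, 5) → (91, 6) → (140, 6) → (140, 7)

Answer: 140, 7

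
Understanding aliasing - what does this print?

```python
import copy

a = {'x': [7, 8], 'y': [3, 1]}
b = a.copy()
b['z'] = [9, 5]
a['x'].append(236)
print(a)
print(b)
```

Key concept: shallow copy of dict with mutable values.
Step by step:
`a = {'x': [7, 8], 'y': [3, 1]}` → a = {'x': [7, 8], 'y': [3, 1]}
`b = a.copy()` → b = {'x': [7, 8], 'y': [3, 1]}
`b['z'] = [9, 5]` → b = {'x': [7, 8], 'y': [3, 1], 'z': [9, 5]}
`a['x'].append(236)` → a = {'x': [7, 8, 236], 'y': [3, 1]}; b = {'x': [7, 8, 236], 'y': [3, 1], 'z': [9, 5]}
`print(a)` → prints {'x': [7, 8, 236], 'y': [3, 1]}
`print(b)` → prints {'x': [7, 8, 236], 'y': [3, 1], 'z': [9, 5]}

Answer:
{'x': [7, 8, 236], 'y': [3, 1]}
{'x': [7, 8, 236], 'y': [3, 1], 'z': [9, 5]}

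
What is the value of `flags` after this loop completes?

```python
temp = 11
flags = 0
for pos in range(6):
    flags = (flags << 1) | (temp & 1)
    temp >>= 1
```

Reverse lowest 6 bits of 11
`flags` takes the values: 0 → 1 → 3 → 6 → 13 → 26 → 52

Answer: 52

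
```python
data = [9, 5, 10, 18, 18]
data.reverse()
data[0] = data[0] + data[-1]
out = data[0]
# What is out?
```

Trace:
`data = [9, 5, 10, 18, 18]` → data = [9, 5, 10, 18, 18]
`data.reverse()` → data = [18, 18, 10, 5, 9]
`data[0] = data[0] + data[-1]` → data = [27, 18, 10, 5, 9]
`out = data[0]` → out = 27
So out = 27

Answer: 27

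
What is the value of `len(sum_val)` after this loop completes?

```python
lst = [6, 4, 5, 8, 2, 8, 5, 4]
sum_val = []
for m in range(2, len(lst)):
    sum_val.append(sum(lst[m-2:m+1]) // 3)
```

Number of 3-element averages
`sum_val` takes the values: [] → [5] → [5, 5] → [5, 5, 5] → [5, 5, 5, 6] → [5, 5, 5, 6, 5] → [5, 5, 5, 6, 5, 5]
So `len(sum_val)` = 6

Answer: 6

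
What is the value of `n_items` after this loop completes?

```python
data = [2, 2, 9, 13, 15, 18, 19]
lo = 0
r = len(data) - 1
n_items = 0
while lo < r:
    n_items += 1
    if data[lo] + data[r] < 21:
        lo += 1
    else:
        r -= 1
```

Steps to find pair summing to 21
`n_items` takes the values: 0 → 1 → 2 → 3 → 4 → 5 → 6

Answer: 6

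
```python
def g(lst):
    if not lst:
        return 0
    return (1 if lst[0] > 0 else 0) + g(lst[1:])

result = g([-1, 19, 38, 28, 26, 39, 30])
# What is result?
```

Count of positive elements in [-1, 19, 38, 28, 26, 39, 30] = 6

Answer: 6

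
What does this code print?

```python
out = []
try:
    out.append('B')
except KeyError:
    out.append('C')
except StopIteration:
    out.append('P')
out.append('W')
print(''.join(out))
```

Execution trace: 'B' (try body, no exception) → 'W' (after the try/except). Output: BW

Answer: BW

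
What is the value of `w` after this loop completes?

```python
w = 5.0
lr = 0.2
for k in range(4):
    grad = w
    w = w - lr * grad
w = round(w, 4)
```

Gradient descent: w = 5.0 * (1 - 0.2)^4
`w` takes the values: 5.0 → 4.0 → 3.2 → 2.56 → 2.048

Answer: 2.048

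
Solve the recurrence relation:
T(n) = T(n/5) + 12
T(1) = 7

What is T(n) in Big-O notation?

Each step divides n by 5 and adds 12. After log_5(n) steps we reach T(1)=7. So T(n) = 12·log_5(n) + 7 = O(log n).

Answer: O(log n)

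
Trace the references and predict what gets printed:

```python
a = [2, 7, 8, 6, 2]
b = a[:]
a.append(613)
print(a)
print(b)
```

Key concept: slice [:] creates copy.
Step by step:
`a = [2, 7, 8, 6, 2]` → a = [2, 7, 8, 6, 2]
`b = a[:]` → b = [2, 7, 8, 6, 2]
`a.append(613)` → a = [2, 7, 8, 6, 2, 613]
`print(a)` → prints [2, 7, 8, 6, 2, 613]
`print(b)` → prints [2, 7, 8, 6, 2]

Answer:
[2, 7, 8, 6, 2, 613]
[2, 7, 8, 6, 2]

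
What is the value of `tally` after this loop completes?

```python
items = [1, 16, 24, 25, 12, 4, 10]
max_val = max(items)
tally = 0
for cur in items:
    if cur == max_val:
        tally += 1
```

Count of max value 25 in [1, 16, 24, 25, 12, 4, 10]
`tally` takes the values: 0 → 1

Answer: 1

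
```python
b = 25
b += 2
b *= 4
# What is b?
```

Trace:
`b = 25` → b = 25
`b += 2` → b = 27
`b *= 4` → b = 108
So b = 108

Answer: 108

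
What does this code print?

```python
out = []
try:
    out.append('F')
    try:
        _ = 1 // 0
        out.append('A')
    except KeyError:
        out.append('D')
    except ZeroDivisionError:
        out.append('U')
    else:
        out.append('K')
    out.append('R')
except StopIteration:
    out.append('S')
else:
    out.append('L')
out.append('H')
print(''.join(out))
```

Execution trace: 'F' (try body) → 'U' (inner except ZeroDivisionError) → 'R' (try body, no exception) → 'L' (else) → 'H' (after the try/except). Output: FURLH

Answer: FURLH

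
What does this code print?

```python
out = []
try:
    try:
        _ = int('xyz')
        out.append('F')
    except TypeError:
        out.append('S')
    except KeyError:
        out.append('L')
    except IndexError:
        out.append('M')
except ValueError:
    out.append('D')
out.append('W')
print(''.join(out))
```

Execution trace: 'D' (outer except ValueError) → 'W' (after the try/except). Output: DW

Answer: DW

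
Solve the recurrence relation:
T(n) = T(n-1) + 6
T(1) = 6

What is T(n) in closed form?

Unrolling: T(n) = T(1) + 6·(n-1) = 6 + 6(n-1) = 6n.

Answer: T(n) = 6n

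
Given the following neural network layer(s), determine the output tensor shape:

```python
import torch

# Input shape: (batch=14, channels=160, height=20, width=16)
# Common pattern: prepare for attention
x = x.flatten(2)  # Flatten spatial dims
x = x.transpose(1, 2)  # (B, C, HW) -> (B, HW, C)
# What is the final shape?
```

Input: (14, 160, 20, 16) -> after flatten(2): (14, 160, 320) -> Output: (14, 320, 160)

Answer: (14, 320, 160)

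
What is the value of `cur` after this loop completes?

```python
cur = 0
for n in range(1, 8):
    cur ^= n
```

XOR of 1 to 7
`cur` takes the values: 0 → 1 → 3 → 0 → 4 → 1 → 7 → 0

Answer: 0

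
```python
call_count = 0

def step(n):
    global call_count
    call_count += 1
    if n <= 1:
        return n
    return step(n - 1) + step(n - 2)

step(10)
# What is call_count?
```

Calls(n) = 1 + Calls(n-1) + Calls(n-2); Calls(0)=Calls(1)=1. For n=10 this gives 177.

Answer: 177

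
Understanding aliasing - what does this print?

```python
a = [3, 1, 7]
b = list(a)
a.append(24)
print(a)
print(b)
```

Key concept: list() constructor creates copy.
Step by step:
`a = [3, 1, 7]` → a = [3, 1, 7]
`b = list(a)` → b = [3, 1, 7]
`a.append(24)` → a = [3, 1, 7, 24]
`print(a)` → prints [3, 1, 7, 24]
`print(b)` → prints [3, 1, 7]

Answer:
[3, 1, 7, 24]
[3, 1, 7]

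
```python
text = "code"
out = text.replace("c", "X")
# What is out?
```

Trace:
`text = "code"` → text = 'code'
`out = text.replace("c", "X")` → out = 'Xode'
So out = 'Xode'

Answer: 'Xode'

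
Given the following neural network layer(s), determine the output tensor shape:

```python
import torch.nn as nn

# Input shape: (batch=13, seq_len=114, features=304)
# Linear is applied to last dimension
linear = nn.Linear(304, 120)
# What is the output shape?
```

Input: (13, 114, 304) -> Output: (13, 114, 120)

Answer: (13, 114, 120)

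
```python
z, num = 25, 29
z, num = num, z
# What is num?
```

Trace:
`z, num = 25, 29` → z = 25; num = 29
`z, num = num, z` → z = 29; num = 25
So num = 25

Answer: 25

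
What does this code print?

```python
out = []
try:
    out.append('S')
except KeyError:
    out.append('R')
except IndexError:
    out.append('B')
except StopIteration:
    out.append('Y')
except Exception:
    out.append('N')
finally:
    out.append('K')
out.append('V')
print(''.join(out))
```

Execution trace: 'S' (try body, no exception) → 'K' (finally) → 'V' (after the try/except). Output: SKV

Answer: SKV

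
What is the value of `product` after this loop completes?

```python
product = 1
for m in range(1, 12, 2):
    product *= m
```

Product of 1, 3, 5, ... up to 11
`product` takes the values: 1 → 3 → 15 → 105 → 945 → 10395

Answer: 10395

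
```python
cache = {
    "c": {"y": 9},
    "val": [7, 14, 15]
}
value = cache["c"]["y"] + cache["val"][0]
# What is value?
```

Trace:
`cache = { ...` → cache = {'c': {'y': 9}, 'val': [7, 14, 15]}
`value = cache["c"]["y"] + cache["val"][0]` → value = 16
So value = 16

Answer: 16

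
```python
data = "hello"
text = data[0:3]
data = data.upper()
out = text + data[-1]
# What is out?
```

Trace:
`data = "hello"` → data = 'hello'
`text = data[0:3]` → text = 'hel'
`data = data.upper()` → data = 'HELLO'
`out = text + data[-1]` → out = 'helO'
So out = 'helO'

Answer: 'helO'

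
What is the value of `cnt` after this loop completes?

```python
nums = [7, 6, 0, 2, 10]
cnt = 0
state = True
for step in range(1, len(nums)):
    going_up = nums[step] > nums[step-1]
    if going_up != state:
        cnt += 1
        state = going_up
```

Count direction changes in [7, 6, 0, 2, 10]
`cnt` takes the values: 0 → 1 → 2

Answer: 2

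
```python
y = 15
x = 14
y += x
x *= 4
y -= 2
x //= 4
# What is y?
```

Trace:
`y = 15` → y = 15
`x = 14` → x = 14
`y += x` → y = 29
`x *= 4` → x = 56
`y -= 2` → y = 27
`x //= 4` → x = 14
So y = 27

Answer: 27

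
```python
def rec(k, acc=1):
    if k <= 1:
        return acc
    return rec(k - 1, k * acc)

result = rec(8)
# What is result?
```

Accumulator trace (n, acc): (8, 1) -> (7, 8) -> (6, 56) -> (5, 336) -> (4, 1680) -> (3, 6720) -> (2, 20160) -> (1, 40320) -> return 40320

Answer: 40320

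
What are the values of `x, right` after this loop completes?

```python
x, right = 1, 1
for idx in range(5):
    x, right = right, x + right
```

Fibonacci: after 5 iterations
`x, right` takes the values: (1, 1) → (1, 2) → (2, 3) → (3, 5) → (5, 8) → (8, 13)

Answer: 8, 13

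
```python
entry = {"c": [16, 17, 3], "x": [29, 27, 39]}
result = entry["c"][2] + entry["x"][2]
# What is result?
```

Trace:
`entry = {"c": [16, 17, 3], "x": [29, 27, 39]}` → entry = {'c': [16, 17, 3], 'x': [29, 27, 39]}
`result = entry["c"][2] + entry["x"][2]` → result = 42
So result = 42

Answer: 42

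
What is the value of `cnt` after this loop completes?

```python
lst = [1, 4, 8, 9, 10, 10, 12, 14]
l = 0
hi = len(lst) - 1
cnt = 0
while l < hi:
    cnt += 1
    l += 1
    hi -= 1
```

Iterations until pointers meet (list length 8)
`cnt` takes the values: 0 → 1 → 2 → 3 → 4

Answer: 4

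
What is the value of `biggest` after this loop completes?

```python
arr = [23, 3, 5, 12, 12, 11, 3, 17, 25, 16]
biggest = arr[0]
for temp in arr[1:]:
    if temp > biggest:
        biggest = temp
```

Maximum of [23, 3, 5, 12, 12, 11, 3, 17, 25, 16]
`biggest` takes the values: 23 → 25

Answer: 25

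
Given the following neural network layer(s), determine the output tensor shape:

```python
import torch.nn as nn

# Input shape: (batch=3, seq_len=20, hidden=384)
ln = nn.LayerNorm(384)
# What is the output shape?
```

Input: (3, 20, 384) -> Output: (3, 20, 384)

Answer: (3, 20, 384)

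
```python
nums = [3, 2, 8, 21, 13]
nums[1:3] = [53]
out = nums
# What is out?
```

Trace:
`nums = [3, 2, 8, 21, 13]` → nums = [3, 2, 8, 21, 13]
`nums[1:3] = [53]` → nums = [3, 53, 21, 13]
`out = nums` → out = [3, 53, 21, 13]
So out = [3, 53, 21, 13]

Answer: [3, 53, 21, 13]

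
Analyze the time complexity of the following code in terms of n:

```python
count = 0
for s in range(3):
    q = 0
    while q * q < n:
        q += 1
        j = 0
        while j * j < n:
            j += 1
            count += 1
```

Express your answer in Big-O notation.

Each loop level contributes: 1 × √n × √n. Multiplying the contributions gives O(n).

Answer: O(n)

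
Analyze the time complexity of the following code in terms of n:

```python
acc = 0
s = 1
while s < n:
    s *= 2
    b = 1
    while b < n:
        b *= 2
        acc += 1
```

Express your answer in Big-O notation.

Each loop level contributes: log n × log n. Multiplying the contributions gives O(log² n).

Answer: O(log² n)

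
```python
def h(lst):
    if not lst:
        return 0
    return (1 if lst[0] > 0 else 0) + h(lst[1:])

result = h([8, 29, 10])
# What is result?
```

Count of positive elements in [8, 29, 10] = 3

Answer: 3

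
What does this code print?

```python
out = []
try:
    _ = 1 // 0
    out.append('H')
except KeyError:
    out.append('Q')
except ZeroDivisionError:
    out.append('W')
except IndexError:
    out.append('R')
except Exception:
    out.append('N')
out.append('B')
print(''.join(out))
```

Execution trace: 'W' (except ZeroDivisionError) → 'B' (after the try/except). Output: WB

Answer: WB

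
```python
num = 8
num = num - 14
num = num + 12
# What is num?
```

Trace:
`num = 8` → num = 8
`num = num - 14` → num = -6
`num = num + 12` → num = 6
So num = 6

Answer: 6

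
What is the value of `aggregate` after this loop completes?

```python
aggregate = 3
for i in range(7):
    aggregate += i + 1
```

Start at 3, add 1 to 7 = 31
`aggregate` takes the values: 3 → 4 → 6 → 9 → 13 → 18 → 24 → 31

Answer: 31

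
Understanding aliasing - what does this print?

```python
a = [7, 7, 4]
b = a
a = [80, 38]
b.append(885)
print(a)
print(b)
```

Key concept: rebinding vs mutation: a is rebound to a new list, b still points at the original.
Step by step:
`a = [7, 7, 4]` → a = [7, 7, 4]
`b = a` → b = [7, 7, 4] (same object as a)
`a = [80, 38]` → a = [80, 38]
`b.append(885)` → b = [7, 7, 4, 885]
`print(a)` → prints [80, 38]
`print(b)` → prints [7, 7, 4, 885]

Answer:
[80, 38]
[7, 7, 4, 885]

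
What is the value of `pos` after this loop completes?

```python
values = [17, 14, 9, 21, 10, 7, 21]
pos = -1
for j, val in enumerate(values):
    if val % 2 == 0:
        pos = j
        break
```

First even number index in [17, 14, 9, 21, 10, 7, 21]
`pos` takes the values: -1 → 1

Answer: 1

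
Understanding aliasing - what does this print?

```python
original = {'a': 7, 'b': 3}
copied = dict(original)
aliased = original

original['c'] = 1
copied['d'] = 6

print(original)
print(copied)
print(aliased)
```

Key concept: dict() creates copy, assignment creates alias.
Step by step:
`original = {'a': 7, 'b': 3}` → original = {'a': 7, 'b': 3}
`copied = dict(original)` → copied = {'a': 7, 'b': 3}
`aliased = original` → aliased = {'a': 7, 'b': 3} (same object as original)
`original['c'] = 1` → original = {'a': 7, 'b': 3, 'c': 1} (same object as aliased); aliased = {'a': 7, 'b': 3, 'c': 1} (same object as original)
`copied['d'] = 6` → copied = {'a': 7, 'b': 3, 'd': 6}
`print(original)` → prints {'a': 7, 'b': 3, 'c': 1}
`print(copied)` → prints {'a': 7, 'b': 3, 'd': 6}
`print(aliased)` → prints {'a': 7, 'b': 3, 'c': 1}

Answer:
{'a': 7, 'b': 3, 'c': 1}
{'a': 7, 'b': 3, 'd': 6}
{'a': 7, 'b': 3, 'c': 1}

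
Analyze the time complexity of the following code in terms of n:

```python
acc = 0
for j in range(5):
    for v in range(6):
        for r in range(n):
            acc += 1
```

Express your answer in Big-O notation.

Each loop level contributes: 1 × 1 × n. Multiplying the contributions gives O(n).

Answer: O(n)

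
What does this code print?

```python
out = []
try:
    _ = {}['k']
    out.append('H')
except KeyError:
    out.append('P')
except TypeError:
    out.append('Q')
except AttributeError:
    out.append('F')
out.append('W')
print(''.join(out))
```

Execution trace: 'P' (except KeyError) → 'W' (after the try/except). Output: PW

Answer: PW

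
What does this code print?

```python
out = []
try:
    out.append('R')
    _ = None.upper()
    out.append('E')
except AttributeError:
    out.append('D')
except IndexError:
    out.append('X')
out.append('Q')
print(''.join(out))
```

Execution trace: 'R' (try body) → 'D' (except AttributeError) → 'Q' (after the try/except). Output: RDQ

Answer: RDQ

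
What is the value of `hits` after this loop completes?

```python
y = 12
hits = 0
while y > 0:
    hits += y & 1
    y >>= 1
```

Count set bits in 12 (binary: 0b1100)
`hits` takes the values: 0 → 1 → 2

Answer: 2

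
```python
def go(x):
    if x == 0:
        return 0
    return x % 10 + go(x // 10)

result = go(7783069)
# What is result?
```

Sum of digits of 7783069: 9 + 6 + 0 + 3 + 8 + 7 + 7 = 40

Answer: 40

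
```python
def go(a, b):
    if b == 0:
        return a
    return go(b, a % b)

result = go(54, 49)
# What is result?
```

go(54, 49) -> go(49, 5) -> go(5, 4) -> go(4, 1) -> go(1, 0) -> 1

Answer: 1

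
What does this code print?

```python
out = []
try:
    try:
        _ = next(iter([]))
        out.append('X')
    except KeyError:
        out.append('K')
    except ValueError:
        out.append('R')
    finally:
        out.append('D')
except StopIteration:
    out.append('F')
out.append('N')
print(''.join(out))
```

Execution trace: 'D' (inner finally) → 'F' (outer except StopIteration) → 'N' (after the try/except). Output: DFN

Answer: DFN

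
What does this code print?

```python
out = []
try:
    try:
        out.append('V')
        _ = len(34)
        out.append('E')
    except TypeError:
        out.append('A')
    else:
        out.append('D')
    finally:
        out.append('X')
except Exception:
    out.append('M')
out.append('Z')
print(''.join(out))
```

Execution trace: 'V' (inner try body) → 'A' (inner except TypeError) → 'X' (inner finally) → 'Z' (after the try/except). Output: VAXZ

Answer: VAXZ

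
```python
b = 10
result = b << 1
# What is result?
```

Trace:
`b = 10` → b = 10
`result = b << 1` → result = 20
So result = 20

Answer: 20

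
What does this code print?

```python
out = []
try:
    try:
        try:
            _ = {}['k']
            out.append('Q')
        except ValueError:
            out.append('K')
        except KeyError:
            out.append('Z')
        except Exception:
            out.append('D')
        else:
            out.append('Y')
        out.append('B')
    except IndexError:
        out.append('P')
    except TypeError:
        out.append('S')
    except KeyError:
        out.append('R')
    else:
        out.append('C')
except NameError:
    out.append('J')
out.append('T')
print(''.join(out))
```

Execution trace: 'Z' (inner except KeyError) → 'B' (try body, no exception) → 'C' (else) → 'T' (after the try/except). Output: ZBCT

Answer: ZBCT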